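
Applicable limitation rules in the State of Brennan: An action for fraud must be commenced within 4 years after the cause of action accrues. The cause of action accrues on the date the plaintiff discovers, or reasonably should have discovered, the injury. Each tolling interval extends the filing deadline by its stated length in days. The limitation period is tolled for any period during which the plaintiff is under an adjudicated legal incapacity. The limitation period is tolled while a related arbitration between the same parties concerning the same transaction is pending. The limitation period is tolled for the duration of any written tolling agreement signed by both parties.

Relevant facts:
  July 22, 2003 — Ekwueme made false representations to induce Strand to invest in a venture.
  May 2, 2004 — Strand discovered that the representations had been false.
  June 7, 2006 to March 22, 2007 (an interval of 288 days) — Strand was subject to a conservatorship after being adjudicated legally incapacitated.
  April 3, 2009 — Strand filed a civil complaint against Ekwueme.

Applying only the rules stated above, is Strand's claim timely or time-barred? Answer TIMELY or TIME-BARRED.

TIME-BARRED

The claim did not accrue until Strand discovered the injury on May 2, 2004; the July 22, 2003 act date does not start the clock under the stated rule.
Adding the 4 years base period to May 2, 2004 gives a deadline of May 2, 2008, before any tolling.
The plaintiff's legal incapacity from June 7, 2006 to March 22, 2007 tolled the period for 288 days, extending the deadline to February 14, 2009.
Strand filed on April 3, 2009, after the February 14, 2009 deadline, so the action is time-barred.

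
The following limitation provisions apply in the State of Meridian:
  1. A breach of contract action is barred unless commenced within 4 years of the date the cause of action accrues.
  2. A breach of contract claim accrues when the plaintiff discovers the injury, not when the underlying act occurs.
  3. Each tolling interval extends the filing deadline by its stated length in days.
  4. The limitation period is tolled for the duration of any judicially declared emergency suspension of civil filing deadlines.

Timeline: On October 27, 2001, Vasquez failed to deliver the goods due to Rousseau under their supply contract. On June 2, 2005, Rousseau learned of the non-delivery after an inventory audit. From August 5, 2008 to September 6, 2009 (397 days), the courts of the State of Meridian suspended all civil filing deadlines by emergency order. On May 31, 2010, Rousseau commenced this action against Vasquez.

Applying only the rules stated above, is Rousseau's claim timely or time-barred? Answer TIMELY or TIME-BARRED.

Accrual is tied to discovery, so the period began on June 2, 2005 rather than on October 27, 2001 when the act occurred.
The untolled deadline — 4 years after June 2, 2005 — is June 2, 2009.
Because the emergency suspension of filing deadlines ran from August 5, 2008 to September 6, 2009, the deadline is extended by 397 days to July 4, 2010.
Rousseau filed on May 31, 2010, before the July 4, 2010 deadline, so the action is timely.

TIMELY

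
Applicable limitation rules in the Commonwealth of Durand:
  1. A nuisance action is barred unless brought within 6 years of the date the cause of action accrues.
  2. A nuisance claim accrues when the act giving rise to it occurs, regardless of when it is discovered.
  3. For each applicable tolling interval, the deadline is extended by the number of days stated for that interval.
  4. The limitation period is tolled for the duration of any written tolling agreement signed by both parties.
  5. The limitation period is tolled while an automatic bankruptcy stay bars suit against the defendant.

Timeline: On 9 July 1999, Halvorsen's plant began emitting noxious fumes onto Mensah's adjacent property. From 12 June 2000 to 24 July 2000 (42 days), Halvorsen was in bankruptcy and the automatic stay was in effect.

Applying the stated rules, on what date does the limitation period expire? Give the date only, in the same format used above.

The limitation period began to run on 9 July 1999.
The untolled deadline — 6 years after 9 July 1999 — is 9 July 2005.
Because the automatic bankruptcy stay ran from 12 June 2000 to 24 July 2000, the deadline is extended by 42 days to 20 August 2005.

20 August 2005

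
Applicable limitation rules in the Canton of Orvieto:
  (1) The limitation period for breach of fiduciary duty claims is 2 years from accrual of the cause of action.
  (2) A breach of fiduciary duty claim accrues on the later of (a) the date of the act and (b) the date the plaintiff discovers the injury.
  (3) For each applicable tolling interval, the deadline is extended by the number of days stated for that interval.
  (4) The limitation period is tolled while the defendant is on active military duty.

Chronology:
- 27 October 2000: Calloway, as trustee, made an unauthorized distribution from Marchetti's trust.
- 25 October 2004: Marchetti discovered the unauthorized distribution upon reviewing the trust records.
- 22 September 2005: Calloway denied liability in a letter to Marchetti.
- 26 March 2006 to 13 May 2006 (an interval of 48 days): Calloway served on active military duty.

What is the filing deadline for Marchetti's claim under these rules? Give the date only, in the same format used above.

12 December 2006

The claim accrued on 25 October 2004 — the later of the 27 October 2000 act and the 25 October 2004 discovery.
The untolled deadline — 2 years after 25 October 2004 — is 25 October 2006.
Because the defendant's active military service ran from 26 March 2006 to 13 May 2006, the deadline is extended by 48 days to 12 December 2006.
None of the other events listed affects the running of the period under the stated rules.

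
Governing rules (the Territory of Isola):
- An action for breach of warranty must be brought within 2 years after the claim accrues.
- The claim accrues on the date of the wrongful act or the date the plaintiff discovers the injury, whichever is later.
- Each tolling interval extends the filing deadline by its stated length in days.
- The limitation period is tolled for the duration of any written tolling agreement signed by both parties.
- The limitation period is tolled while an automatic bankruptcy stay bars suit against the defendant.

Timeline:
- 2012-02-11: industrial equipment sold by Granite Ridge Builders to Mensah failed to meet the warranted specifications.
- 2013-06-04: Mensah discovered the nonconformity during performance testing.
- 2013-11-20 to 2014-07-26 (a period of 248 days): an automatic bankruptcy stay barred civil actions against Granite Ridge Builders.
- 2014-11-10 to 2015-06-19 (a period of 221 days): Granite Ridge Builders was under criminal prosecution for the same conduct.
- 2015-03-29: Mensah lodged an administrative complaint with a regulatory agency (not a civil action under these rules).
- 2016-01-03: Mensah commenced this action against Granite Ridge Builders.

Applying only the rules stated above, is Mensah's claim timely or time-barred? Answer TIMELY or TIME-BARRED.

TIMELY

The claim accrued on 2013-06-04 — the later of the 2012-02-11 act and the 2013-06-04 discovery.
The untolled deadline — 2 years after 2013-06-04 — is 2015-06-04.
The period was tolled for 248 days by the automatic bankruptcy stay (2013-11-20 to 2014-07-26), pushing the deadline to 2016-02-07.
The pending criminal prosecution from 2014-11-10 to 2015-06-19 does not toll the period, because no stated rule makes a criminal prosecution a tolling event.
The other events in the timeline have no effect on the limitation period under the stated rules.
Mensah filed on 2016-01-03, before the 2016-02-07 deadline, so the action is timely.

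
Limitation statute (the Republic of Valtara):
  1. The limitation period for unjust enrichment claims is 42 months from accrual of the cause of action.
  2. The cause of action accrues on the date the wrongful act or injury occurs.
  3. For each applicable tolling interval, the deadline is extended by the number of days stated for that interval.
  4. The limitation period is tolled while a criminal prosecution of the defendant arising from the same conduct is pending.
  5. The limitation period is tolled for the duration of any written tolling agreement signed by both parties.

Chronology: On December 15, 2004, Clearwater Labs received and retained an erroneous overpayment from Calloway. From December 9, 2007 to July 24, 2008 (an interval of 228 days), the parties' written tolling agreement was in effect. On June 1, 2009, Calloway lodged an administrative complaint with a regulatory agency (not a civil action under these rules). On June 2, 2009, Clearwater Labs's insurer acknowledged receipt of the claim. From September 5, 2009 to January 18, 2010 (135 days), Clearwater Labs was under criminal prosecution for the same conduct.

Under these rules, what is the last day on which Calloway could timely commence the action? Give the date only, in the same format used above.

The claim accrued on December 15, 2004, when the wrongful act occurred.
Adding the 42 months base period to December 15, 2004 gives a deadline of June 15, 2008, before any tolling.
The written tolling agreement from December 9, 2007 to July 24, 2008 tolled the period for 228 days, extending the deadline to January 29, 2009.
By the time the pending criminal prosecution began on September 5, 2009, the limitation period had already expired on January 29, 2009; that interval cannot revive it.
The other events in the timeline have no effect on the limitation period under the stated rules.

January 29, 2009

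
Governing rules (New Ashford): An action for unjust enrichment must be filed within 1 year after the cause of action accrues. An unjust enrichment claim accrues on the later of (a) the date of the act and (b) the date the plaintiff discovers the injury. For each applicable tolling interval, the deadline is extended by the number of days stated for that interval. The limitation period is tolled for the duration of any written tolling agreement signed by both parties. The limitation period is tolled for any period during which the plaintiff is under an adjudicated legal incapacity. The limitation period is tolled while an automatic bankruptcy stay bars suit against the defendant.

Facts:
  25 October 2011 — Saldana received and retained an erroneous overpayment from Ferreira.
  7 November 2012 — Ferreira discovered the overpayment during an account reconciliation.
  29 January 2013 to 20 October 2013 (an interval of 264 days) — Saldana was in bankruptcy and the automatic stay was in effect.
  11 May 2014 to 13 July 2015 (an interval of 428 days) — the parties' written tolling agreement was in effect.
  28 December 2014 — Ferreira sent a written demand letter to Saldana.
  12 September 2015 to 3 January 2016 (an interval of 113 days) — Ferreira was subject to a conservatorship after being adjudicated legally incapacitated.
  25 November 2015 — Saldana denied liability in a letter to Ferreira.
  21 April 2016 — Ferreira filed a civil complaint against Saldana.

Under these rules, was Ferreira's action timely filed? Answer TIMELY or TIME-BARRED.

The claim accrued on 7 November 2012 — the later of the 25 October 2011 act and the 7 November 2012 discovery.
Adding the 1 year base period to 7 November 2012 gives a deadline of 7 November 2013, before any tolling.
The automatic bankruptcy stay from 29 January 2013 to 20 October 2013 tolled the period for 264 days, extending the deadline to 29 July 2014.
The period was tolled for 428 days by the written tolling agreement (11 May 2014 to 13 July 2015), pushing the deadline to 30 September 2015.
Because the plaintiff's legal incapacity ran from 12 September 2015 to 3 January 2016, the deadline is extended by 113 days to 21 January 2016.
Nothing else in the chronology tolls or restarts the period.
Ferreira filed on 21 April 2016, after the 21 January 2016 deadline, so the action is time-barred.

TIME-BARRED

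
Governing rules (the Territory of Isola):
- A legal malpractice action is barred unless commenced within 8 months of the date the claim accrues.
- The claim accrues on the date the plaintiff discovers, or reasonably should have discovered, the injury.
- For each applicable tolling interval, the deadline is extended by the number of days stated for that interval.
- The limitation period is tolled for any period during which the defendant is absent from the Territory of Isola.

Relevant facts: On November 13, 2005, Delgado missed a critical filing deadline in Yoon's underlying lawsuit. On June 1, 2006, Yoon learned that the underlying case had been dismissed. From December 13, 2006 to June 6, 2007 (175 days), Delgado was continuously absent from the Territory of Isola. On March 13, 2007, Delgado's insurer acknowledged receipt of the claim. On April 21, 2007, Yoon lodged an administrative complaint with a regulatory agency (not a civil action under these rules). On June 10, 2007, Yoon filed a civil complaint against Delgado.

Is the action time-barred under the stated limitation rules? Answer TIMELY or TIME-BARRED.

The claim did not accrue until Yoon discovered the injury on June 1, 2006; the November 13, 2005 act date does not start the clock under the stated rule.
8 months from June 1, 2006 is February 1, 2007.
The period was tolled for 175 days by the defendant's absence from the jurisdiction (December 13, 2006 to June 6, 2007), pushing the deadline to July 26, 2007.
The other events in the timeline have no effect on the limitation period under the stated rules.
The June 10, 2007 filing precedes the July 26, 2007 deadline; the claim is timely.

TIMELY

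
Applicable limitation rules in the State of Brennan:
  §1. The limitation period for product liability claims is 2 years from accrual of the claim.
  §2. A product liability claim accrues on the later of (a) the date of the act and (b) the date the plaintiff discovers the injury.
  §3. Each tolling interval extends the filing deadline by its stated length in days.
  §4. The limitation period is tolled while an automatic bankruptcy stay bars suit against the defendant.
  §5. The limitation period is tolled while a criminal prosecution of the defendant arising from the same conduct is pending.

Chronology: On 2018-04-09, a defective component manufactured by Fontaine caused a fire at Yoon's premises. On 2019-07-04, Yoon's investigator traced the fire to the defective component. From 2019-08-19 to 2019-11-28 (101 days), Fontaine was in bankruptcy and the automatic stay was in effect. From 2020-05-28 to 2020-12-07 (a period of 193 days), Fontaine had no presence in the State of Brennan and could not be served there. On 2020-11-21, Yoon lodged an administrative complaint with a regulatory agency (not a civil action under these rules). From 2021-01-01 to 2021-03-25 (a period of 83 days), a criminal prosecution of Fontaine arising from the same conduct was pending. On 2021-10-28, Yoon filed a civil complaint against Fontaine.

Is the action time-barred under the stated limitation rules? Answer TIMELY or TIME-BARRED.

Taking the later of the act (2018-04-09) and discovery (2019-07-04), the claim accrued on 2019-07-04.
Adding the 2 years base period to 2019-07-04 gives a deadline of 2021-07-04, before any tolling.
The period was tolled for 101 days by the automatic bankruptcy stay (2019-08-19 to 2019-11-28), pushing the deadline to 2021-10-13.
Because the pending criminal prosecution ran from 2021-01-01 to 2021-03-25, the deadline is extended by 83 days to 2022-01-04.
No stated provision tolls the period for the defendant's absence, so the interval from 2020-05-28 to 2020-12-07 has no effect on the deadline.
The other events in the timeline have no effect on the limitation period under the stated rules.
The 2021-10-28 filing precedes the 2022-01-04 deadline; the claim is timely.

TIMELY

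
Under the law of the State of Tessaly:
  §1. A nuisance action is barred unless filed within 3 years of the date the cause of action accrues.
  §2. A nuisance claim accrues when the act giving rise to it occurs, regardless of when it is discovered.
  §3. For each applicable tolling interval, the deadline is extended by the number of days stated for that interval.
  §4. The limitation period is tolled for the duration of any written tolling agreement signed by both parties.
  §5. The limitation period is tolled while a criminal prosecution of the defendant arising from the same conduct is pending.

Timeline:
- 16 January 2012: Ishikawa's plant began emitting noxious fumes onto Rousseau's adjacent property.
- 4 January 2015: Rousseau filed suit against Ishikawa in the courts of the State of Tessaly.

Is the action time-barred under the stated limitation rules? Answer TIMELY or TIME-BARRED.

TIMELY

The limitation period began to run on 16 January 2012.
3 years from 16 January 2012 is 16 January 2015.
The 4 January 2015 filing precedes the 16 January 2015 deadline; the claim is timely.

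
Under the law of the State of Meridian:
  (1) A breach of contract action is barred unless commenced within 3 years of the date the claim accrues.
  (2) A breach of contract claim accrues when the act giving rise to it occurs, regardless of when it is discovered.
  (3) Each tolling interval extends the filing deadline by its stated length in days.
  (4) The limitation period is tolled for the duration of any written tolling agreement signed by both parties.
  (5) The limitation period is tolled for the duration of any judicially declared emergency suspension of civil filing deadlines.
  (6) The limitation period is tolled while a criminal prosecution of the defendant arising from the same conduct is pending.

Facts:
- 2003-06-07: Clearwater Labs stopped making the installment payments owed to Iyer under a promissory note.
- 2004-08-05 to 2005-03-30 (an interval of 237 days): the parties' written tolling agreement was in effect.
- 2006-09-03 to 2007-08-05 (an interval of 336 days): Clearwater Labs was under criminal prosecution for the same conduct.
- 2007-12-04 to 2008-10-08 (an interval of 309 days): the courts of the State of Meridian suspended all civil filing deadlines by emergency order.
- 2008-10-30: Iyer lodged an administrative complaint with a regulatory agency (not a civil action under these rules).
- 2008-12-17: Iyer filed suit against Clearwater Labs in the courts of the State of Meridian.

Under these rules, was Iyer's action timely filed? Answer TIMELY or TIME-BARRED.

The limitation period began to run on 2003-06-07.
3 years from 2003-06-07 is 2006-06-07.
The written tolling agreement from 2004-08-05 to 2005-03-30 tolled the period for 237 days, extending the deadline to 2007-01-30.
Because the pending criminal prosecution ran from 2006-09-03 to 2007-08-05, the deadline is extended by 336 days to 2008-01-01.
The emergency suspension of filing deadlines from 2007-12-04 to 2008-10-08 tolled the period for 309 days, extending the deadline to 2008-11-05.
The other events in the timeline have no effect on the limitation period under the stated rules.
Iyer filed on 2008-12-17, after the 2008-11-05 deadline, so the action is time-barred.

TIME-BARRED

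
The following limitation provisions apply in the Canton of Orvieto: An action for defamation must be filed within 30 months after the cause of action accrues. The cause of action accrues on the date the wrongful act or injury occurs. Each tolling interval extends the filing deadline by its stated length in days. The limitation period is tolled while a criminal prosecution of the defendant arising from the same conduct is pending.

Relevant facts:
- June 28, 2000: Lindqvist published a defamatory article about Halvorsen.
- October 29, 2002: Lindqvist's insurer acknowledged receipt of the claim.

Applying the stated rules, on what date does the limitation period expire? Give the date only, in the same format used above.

The claim accrued on June 28, 2000, when the wrongful act occurred.
Adding the 30 months base period to June 28, 2000 gives a deadline of December 28, 2002, before any tolling.
None of the other events listed affects the running of the period under the stated rules.

December 28, 2002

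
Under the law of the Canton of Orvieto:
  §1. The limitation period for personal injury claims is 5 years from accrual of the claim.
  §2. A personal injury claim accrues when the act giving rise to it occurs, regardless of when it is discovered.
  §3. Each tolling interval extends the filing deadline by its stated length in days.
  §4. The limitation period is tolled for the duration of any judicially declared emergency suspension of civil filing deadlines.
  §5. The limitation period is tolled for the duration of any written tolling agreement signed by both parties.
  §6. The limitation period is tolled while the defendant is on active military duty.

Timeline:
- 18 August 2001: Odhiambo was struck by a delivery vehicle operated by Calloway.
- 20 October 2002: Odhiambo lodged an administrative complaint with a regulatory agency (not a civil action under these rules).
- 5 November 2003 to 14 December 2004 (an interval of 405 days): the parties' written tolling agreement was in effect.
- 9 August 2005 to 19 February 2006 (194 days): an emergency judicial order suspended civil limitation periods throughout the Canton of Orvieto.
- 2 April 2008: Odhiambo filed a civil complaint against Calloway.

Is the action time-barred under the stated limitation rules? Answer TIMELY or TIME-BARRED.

TIMELY

The limitation period began to run on 18 August 2001.
5 years from 18 August 2001 is 18 August 2006.
The written tolling agreement from 5 November 2003 to 14 December 2004 tolled the period for 405 days, extending the deadline to 27 September 2007.
The emergency suspension of filing deadlines from 9 August 2005 to 19 February 2006 tolled the period for 194 days, extending the deadline to 8 April 2008.
None of the other events listed affects the running of the period under the stated rules.
The 2 April 2008 filing precedes the 8 April 2008 deadline; the claim is timely.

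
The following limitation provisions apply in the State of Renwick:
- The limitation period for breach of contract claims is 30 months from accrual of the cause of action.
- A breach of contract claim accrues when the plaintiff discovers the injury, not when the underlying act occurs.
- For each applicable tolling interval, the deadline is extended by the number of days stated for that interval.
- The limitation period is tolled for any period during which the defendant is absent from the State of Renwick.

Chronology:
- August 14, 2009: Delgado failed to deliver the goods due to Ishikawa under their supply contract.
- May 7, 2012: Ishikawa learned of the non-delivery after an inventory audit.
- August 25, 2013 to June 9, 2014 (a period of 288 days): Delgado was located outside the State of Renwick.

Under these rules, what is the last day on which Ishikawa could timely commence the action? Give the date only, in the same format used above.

Accrual is tied to discovery, so the period began on May 7, 2012 rather than on August 14, 2009 when the act occurred.
The untolled deadline — 30 months after May 7, 2012 — is November 7, 2014.
The defendant's absence from the jurisdiction from August 25, 2013 to June 9, 2014 tolled the period for 288 days, extending the deadline to August 22, 2015.

August 22, 2015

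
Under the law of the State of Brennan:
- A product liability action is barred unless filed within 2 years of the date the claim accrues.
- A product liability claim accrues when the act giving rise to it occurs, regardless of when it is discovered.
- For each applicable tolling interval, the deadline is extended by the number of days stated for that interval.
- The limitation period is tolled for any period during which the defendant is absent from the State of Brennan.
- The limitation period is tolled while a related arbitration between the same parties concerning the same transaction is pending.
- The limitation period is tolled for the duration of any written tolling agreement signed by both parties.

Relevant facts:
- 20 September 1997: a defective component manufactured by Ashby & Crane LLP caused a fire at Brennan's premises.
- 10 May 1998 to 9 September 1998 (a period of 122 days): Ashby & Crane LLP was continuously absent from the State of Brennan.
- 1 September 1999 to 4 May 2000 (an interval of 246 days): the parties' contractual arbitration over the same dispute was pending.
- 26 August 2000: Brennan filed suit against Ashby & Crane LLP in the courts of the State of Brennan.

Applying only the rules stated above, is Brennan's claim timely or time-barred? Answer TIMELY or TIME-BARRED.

TIMELY

The claim accrued on 20 September 1997, when the wrongful act occurred.
2 years from 20 September 1997 is 20 September 1999.
Because the defendant's absence from the jurisdiction ran from 10 May 1998 to 9 September 1998, the deadline is extended by 122 days to 20 January 2000.
Because the pending related arbitration ran from 1 September 1999 to 4 May 2000, the deadline is extended by 246 days to 22 September 2000.
Brennan filed on 26 August 2000, before the 22 September 2000 deadline, so the action is timely.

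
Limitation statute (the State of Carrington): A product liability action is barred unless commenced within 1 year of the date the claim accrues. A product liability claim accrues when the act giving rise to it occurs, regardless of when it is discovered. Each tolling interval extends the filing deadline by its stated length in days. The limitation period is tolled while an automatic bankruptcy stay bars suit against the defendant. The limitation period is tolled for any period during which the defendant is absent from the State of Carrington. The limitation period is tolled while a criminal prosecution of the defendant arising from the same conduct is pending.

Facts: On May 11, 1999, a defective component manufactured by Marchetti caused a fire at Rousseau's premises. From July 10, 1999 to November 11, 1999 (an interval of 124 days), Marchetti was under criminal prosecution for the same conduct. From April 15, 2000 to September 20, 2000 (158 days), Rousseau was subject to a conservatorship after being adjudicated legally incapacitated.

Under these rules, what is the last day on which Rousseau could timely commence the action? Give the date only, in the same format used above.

September 12, 2000

The claim accrued on May 11, 1999, the date of the act.
The untolled deadline — 1 year after May 11, 1999 — is May 11, 2000.
The pending criminal prosecution from July 10, 1999 to November 11, 1999 tolled the period for 124 days, extending the deadline to September 12, 2000.
The plaintiff's legal incapacity from April 15, 2000 to September 20, 2000 does not toll the period, because no stated rule makes the plaintiff's incapacity a tolling event.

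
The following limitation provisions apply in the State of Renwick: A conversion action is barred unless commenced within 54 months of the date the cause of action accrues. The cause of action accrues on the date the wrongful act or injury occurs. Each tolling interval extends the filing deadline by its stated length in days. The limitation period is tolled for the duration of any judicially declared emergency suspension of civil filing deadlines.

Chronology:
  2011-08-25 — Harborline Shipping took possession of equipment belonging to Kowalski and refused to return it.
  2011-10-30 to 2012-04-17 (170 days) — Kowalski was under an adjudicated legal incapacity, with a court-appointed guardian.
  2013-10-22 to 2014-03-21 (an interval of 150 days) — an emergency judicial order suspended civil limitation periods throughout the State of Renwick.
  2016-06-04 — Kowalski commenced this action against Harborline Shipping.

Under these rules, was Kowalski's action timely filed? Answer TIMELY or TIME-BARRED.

The cause of action accrued on 2011-08-25, the date of the act.
The untolled deadline — 54 months after 2011-08-25 — is 2016-02-25.
The emergency suspension of filing deadlines from 2013-10-22 to 2014-03-21 tolled the period for 150 days, extending the deadline to 2016-07-24.
The plaintiff's legal incapacity from 2011-10-30 to 2012-04-17 does not toll the period, because no stated rule makes the plaintiff's incapacity a tolling event.
The 2016-06-04 filing precedes the 2016-07-24 deadline; the claim is timely.

TIMELY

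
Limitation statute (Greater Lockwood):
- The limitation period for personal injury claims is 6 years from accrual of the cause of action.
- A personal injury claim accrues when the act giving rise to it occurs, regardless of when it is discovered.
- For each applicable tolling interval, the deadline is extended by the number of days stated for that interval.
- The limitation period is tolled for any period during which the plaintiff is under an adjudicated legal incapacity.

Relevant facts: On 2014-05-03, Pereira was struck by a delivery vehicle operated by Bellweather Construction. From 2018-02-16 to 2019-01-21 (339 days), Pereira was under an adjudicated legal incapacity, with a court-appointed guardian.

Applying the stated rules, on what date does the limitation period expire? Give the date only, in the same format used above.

2021-04-07

The cause of action accrued on 2014-05-03, the date of the act.
The untolled deadline — 6 years after 2014-05-03 — is 2020-05-03.
The plaintiff's legal incapacity from 2018-02-16 to 2019-01-21 tolled the period for 339 days, extending the deadline to 2021-04-07.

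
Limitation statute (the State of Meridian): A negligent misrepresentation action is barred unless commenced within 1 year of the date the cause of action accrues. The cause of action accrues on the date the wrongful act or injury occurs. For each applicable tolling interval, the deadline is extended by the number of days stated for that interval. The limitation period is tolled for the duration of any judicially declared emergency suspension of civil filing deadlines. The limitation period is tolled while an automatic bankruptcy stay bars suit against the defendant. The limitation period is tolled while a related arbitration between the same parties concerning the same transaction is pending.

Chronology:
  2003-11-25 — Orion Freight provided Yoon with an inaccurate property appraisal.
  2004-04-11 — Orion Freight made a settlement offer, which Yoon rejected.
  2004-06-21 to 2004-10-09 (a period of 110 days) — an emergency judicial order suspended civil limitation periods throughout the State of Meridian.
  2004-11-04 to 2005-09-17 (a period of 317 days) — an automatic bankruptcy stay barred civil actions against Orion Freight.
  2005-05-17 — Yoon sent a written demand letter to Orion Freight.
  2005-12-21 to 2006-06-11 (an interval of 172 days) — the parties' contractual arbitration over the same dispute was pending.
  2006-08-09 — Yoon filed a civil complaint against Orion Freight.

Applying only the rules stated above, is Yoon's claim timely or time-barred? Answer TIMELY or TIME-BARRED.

The cause of action accrued on 2003-11-25, the date of the act.
Adding the 1 year base period to 2003-11-25 gives a deadline of 2004-11-25, before any tolling.
Because the emergency suspension of filing deadlines ran from 2004-06-21 to 2004-10-09, the deadline is extended by 110 days to 2005-03-15.
The automatic bankruptcy stay from 2004-11-04 to 2005-09-17 tolled the period for 317 days, extending the deadline to 2006-01-26.
Because the pending related arbitration ran from 2005-12-21 to 2006-06-11, the deadline is extended by 172 days to 2006-07-17.
None of the other events listed affects the running of the period under the stated rules.
The 2006-08-09 filing falls after the 2006-07-17 deadline; the claim is time-barred.

TIME-BARRED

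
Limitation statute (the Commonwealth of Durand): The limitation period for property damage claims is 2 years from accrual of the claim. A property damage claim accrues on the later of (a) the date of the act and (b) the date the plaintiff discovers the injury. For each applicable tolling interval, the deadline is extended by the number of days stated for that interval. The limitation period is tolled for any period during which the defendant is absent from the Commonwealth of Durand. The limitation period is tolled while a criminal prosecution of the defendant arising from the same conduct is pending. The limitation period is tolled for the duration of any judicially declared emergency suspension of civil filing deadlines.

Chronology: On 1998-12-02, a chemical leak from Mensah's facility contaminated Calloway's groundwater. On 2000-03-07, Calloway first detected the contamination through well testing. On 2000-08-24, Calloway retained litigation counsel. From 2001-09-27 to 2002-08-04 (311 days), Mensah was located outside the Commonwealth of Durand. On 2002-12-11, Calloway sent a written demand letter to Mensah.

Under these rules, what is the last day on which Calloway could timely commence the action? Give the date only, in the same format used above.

Taking the later of the act (1998-12-02) and discovery (2000-03-07), the claim accrued on 2000-03-07.
2 years from 2000-03-07 is 2002-03-07.
The defendant's absence from the jurisdiction from 2001-09-27 to 2002-08-04 tolled the period for 311 days, extending the deadline to 2003-01-12.
None of the other events listed affects the running of the period under the stated rules.

2003-01-12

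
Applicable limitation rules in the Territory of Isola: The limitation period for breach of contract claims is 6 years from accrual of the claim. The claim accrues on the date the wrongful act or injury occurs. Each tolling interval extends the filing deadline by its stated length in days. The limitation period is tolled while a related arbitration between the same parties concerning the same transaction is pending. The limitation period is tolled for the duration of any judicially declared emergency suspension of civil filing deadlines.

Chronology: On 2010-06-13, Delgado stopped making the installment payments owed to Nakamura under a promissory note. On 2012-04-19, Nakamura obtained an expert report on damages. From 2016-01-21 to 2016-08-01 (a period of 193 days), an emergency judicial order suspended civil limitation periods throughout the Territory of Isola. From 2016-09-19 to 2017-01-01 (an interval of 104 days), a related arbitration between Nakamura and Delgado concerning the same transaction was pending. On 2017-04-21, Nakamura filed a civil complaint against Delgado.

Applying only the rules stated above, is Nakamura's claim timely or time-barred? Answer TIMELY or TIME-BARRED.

TIME-BARRED

The claim accrued on 2010-06-13, the date of the act.
The untolled deadline — 6 years after 2010-06-13 — is 2016-06-13.
Because the emergency suspension of filing deadlines ran from 2016-01-21 to 2016-08-01, the deadline is extended by 193 days to 2016-12-23.
Because the pending related arbitration ran from 2016-09-19 to 2017-01-01, the deadline is extended by 104 days to 2017-04-06.
The other events in the timeline have no effect on the limitation period under the stated rules.
The 2017-04-21 filing falls after the 2017-04-06 deadline; the claim is time-barred.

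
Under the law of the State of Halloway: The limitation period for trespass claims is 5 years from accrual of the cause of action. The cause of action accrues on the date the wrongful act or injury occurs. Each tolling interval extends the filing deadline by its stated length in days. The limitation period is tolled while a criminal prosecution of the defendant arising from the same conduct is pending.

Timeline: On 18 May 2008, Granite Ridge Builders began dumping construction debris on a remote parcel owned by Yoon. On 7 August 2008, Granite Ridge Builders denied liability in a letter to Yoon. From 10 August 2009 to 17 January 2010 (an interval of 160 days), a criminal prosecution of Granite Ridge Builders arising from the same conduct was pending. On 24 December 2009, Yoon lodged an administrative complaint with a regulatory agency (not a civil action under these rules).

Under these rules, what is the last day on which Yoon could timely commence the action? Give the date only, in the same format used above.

The cause of action accrued on 18 May 2008, the date of the act.
Adding the 5 years base period to 18 May 2008 gives a deadline of 18 May 2013, before any tolling.
The pending criminal prosecution from 10 August 2009 to 17 January 2010 tolled the period for 160 days, extending the deadline to 25 October 2013.
The other events in the timeline have no effect on the limitation period under the stated rules.

25 October 2013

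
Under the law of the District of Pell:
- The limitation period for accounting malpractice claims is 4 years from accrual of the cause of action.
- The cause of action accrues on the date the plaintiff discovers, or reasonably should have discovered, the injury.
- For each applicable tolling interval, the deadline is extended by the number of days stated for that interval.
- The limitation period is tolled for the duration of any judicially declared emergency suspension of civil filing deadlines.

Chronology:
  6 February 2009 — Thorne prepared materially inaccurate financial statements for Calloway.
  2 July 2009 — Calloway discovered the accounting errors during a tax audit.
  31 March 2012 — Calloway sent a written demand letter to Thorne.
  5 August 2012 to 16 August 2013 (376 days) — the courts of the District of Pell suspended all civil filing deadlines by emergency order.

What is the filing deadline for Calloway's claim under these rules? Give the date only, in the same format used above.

The claim did not accrue until Calloway discovered the injury on 2 July 2009; the 6 February 2009 act date does not start the clock under the stated rule.
4 years from 2 July 2009 is 2 July 2013.
The period was tolled for 376 days by the emergency suspension of filing deadlines (5 August 2012 to 16 August 2013), pushing the deadline to 13 July 2014.
The other events in the timeline have no effect on the limitation period under the stated rules.

13 July 2014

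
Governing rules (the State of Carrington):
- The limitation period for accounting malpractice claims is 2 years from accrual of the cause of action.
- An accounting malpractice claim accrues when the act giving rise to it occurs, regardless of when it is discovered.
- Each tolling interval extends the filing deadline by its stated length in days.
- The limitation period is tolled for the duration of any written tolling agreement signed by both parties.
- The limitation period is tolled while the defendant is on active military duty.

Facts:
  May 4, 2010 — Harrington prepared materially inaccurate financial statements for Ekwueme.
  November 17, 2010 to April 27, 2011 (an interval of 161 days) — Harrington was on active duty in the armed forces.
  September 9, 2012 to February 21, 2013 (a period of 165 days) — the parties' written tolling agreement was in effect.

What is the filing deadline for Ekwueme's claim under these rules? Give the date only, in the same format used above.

The cause of action accrued on May 4, 2010, the date of the act.
Adding the 2 years base period to May 4, 2010 gives a deadline of May 4, 2012, before any tolling.
The defendant's active military service from November 17, 2010 to April 27, 2011 tolled the period for 161 days, extending the deadline to October 12, 2012.
The period was tolled for 165 days by the written tolling agreement (September 9, 2012 to February 21, 2013), pushing the deadline to March 26, 2013.

March 26, 2013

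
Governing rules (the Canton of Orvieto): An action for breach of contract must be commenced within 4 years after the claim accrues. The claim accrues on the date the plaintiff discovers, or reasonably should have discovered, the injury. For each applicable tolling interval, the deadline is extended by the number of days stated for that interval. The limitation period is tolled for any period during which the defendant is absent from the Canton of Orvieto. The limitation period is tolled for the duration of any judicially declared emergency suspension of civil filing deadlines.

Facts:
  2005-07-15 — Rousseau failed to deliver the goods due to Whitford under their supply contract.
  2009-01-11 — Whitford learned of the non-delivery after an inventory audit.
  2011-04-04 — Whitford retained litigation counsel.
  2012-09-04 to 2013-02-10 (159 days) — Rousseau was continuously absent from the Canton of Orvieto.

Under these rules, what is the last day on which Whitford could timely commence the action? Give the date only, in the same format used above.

2013-06-19

Accrual is tied to discovery, so the period began on 2009-01-11 rather than on 2005-07-15 when the act occurred.
Adding the 4 years base period to 2009-01-11 gives a deadline of 2013-01-11, before any tolling.
Because the defendant's absence from the jurisdiction ran from 2012-09-04 to 2013-02-10, the deadline is extended by 159 days to 2013-06-19.
Nothing else in the chronology tolls or restarts the period.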